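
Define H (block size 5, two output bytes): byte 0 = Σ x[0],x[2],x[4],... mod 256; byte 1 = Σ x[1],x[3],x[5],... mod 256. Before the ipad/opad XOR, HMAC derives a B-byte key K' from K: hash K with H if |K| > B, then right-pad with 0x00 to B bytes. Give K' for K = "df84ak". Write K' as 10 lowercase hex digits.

|K| = 6 > B = 5, so first hash the key.
H(K): even-index sum = 253 mod 256 = 253; odd-index sum = 261 mod 256 = 5 → fd 05.
Zero-pad H(K) = fd 05 to 5 bytes: K' = fd 05 00 00 00.

fd05000000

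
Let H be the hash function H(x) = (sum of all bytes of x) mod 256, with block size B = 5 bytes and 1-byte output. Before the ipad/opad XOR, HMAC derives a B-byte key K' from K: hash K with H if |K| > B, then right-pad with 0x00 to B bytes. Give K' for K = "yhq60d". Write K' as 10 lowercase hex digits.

|K| = 6 > B = 5, so first hash the key.
H(K): sum = 121+104+113+54+48+100 = 540; mod 256 = 28 → 1c.
Zero-pad H(K) = 1c to 5 bytes: K' = 1c 00 00 00 00.

1c00000000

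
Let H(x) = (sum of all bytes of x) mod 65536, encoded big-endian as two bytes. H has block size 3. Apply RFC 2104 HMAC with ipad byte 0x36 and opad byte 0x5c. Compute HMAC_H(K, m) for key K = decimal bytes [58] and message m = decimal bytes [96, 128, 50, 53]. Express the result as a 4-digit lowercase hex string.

Key decimal bytes [58] = 3a is 1 byte ≤ B = 3; zero-pad to 3 bytes: K' = 3a 00 00.
K' ⊕ ipad = 0c 36 36.  K' ⊕ opad = 66 5c 5c.
Inner input = (K'⊕ipad) ∥ m = 0c 36 36 ∥ 60 80 32 35.
Inner hash: sum = 12+54+54+96+128+50+53 = 447 → 01 bf.
Outer input = (K'⊕opad) ∥ inner = 66 5c 5c ∥ 01 bf.
Outer hash (tag): sum = 102+92+92+1+191 = 478 → 01 de.

01de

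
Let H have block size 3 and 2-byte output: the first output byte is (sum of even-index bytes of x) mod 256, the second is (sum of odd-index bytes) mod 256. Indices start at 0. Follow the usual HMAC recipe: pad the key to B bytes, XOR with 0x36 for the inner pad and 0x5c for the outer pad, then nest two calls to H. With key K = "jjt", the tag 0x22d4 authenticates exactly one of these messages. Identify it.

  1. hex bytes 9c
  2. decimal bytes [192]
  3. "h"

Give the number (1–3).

Key "jjt" = 6a 6a 74 is exactly B = 3 bytes: K' = 6a 6a 74.
K' ⊕ ipad = 5c 5c 42; K' ⊕ opad = 36 36 28.
m1: inner = H(5c 5c 42 9c) = 9e f8; tag = H(36 36 28 9e f8) = 56d4
m2: inner = H(5c 5c 42 c0) = 9e 1c; tag = H(36 36 28 9e 1c) = 7ad4
m3: inner = H(5c 5c 42 68) = 9e c4; tag = H(36 36 28 9e c4) = 22d4 ← matches

3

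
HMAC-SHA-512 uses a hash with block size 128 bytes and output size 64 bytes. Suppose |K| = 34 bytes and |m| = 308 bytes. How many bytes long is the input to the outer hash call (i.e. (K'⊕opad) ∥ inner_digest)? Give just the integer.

192

Key is 34 ≤ 128 bytes, zero-padded: |K'| = 128.
Outer input = (K'⊕opad) ∥ H(inner) → 128 + 64 = 192 bytes.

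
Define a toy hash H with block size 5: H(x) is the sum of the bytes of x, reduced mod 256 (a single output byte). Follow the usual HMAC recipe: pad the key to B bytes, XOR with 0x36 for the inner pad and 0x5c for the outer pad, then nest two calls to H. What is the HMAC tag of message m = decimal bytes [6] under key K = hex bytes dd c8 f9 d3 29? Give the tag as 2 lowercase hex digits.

Key hex bytes dd c8 f9 d3 29 is exactly B = 5 bytes: K' = dd c8 f9 d3 29.
K' ⊕ ipad = eb fe cf e5 1f.  K' ⊕ opad = 81 94 a5 8f 75.
Inner input = (K'⊕ipad) ∥ m = eb fe cf e5 1f ∥ 06.
Inner hash: sum = 235+254+207+229+31+6 = 962; mod 256 = 194 → c2.
Outer input = (K'⊕opad) ∥ inner = 81 94 a5 8f 75 ∥ c2.
Outer hash (tag): sum = 129+148+165+143+117+194 = 896; mod 256 = 128 → 80.

80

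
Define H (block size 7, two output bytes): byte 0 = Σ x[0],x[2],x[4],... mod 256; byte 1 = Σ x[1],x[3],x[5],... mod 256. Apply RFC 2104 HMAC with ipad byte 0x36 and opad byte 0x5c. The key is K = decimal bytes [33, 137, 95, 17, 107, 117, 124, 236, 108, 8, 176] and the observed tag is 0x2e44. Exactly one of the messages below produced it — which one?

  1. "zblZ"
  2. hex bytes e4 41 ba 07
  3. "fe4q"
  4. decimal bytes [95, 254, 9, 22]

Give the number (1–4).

Key decimal bytes [33, 137, 95, 17, 107, 117, 124, 236, 108, 8, 176] = 21 89 5f 11 6b 75 7c ec 6c 08 b0 is 11 bytes > B = 7, so hash it first: H(key) = 83 03, then zero-pad to 7 bytes: K' = 83 03 00 00 00 00 00.
K' ⊕ ipad = b5 35 36 36 36 36 36; K' ⊕ opad = df 5f 5c 5c 5c 5c 5c.
m1: inner = H(b5 35 36 36 36 36 36 7a 62 6c 5a) = 13 87; tag = H(df 5f 5c 5c 5c 5c 5c 13 87) = 7a2a
m2: inner = H(b5 35 36 36 36 36 36 e4 41 ba 07) = 9f 3f; tag = H(df 5f 5c 5c 5c 5c 5c 9f 3f) = 32b6
m3: inner = H(b5 35 36 36 36 36 36 66 65 34 71) = 2d 3b; tag = H(df 5f 5c 5c 5c 5c 5c 2d 3b) = 2e44 ← matches
m4: inner = H(b5 35 36 36 36 36 36 5f fe 09 16) = 6b 09; tag = H(df 5f 5c 5c 5c 5c 5c 6b 09) = fc82

3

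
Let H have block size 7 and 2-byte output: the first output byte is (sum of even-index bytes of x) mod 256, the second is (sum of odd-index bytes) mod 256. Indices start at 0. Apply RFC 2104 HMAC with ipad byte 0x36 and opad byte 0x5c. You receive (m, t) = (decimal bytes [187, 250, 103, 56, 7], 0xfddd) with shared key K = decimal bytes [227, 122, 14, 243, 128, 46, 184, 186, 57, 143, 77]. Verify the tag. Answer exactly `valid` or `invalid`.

invalid

Key decimal bytes [227, 122, 14, 243, 128, 46, 184, 186, 57, 143, 77] = e3 7a 0e f3 80 2e b8 ba 39 8f 4d is 11 bytes > B = 7, so hash it first: H(key) = af e4, then zero-pad to 7 bytes: K' = af e4 00 00 00 00 00.
K' ⊕ ipad = 99 d2 36 36 36 36 36; K' ⊕ opad = f3 b8 5c 5c 5c 5c 5c.
Inner hash: even-index sum = 621 mod 256 = 109; odd-index sum = 615 mod 256 = 103 → 6d 67.
Outer hash (recomputed tag): even-index sum = 622 mod 256 = 110; odd-index sum = 477 mod 256 = 221 → 6e dd.
Recomputed tag = 6edd; claimed = fddd → mismatch.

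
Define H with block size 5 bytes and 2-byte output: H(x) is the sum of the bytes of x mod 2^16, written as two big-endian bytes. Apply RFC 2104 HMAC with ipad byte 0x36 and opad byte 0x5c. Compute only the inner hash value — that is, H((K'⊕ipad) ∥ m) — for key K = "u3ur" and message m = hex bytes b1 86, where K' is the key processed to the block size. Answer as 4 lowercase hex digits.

Key "u3ur" = 75 33 75 72 is 4 bytes ≤ B = 5; zero-pad to 5 bytes: K' = 75 33 75 72 00.
K' ⊕ ipad = 43 05 43 44 36.
Inner input = 43 05 43 44 36 ∥ b1 86.
Inner hash: sum = 67+5+67+68+54+177+134 = 572 → 02 3c.

023c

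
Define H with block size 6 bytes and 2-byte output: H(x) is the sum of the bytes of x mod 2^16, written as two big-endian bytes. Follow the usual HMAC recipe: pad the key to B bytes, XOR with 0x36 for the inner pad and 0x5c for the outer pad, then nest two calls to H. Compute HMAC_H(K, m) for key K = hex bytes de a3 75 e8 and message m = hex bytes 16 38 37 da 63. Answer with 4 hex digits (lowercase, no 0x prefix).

Key hex bytes de a3 75 e8 is 4 bytes ≤ B = 6; zero-pad to 6 bytes: K' = de a3 75 e8 00 00.
K' ⊕ ipad = e8 95 43 de 36 36.  K' ⊕ opad = 82 ff 29 b4 5c 5c.
Inner input = (K'⊕ipad) ∥ m = e8 95 43 de 36 36 ∥ 16 38 37 da 63.
Inner hash: sum = 232+149+67+222+54+54+22+56+55+218+99 = 1228 → 04 cc.
Outer input = (K'⊕opad) ∥ inner = 82 ff 29 b4 5c 5c ∥ 04 cc.
Outer hash (tag): sum = 130+255+41+180+92+92+4+204 = 998 → 03 e6.

03e6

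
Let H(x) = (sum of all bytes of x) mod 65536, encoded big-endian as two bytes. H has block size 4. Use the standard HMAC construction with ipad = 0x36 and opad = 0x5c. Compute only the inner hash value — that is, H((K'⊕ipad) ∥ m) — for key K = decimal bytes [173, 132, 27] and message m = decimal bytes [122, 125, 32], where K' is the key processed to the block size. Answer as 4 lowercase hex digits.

02c7

Key decimal bytes [173, 132, 27] = ad 84 1b is 3 bytes ≤ B = 4; zero-pad to 4 bytes: K' = ad 84 1b 00.
K' ⊕ ipad = 9b b2 2d 36.
Inner input = 9b b2 2d 36 ∥ 7a 7d 20.
Inner hash: sum = 155+178+45+54+122+125+32 = 711 → 02 c7.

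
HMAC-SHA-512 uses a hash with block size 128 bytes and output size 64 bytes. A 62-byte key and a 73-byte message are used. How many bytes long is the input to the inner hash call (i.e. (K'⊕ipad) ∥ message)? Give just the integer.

201

Key is 62 ≤ 128 bytes, zero-padded: |K'| = 128.
Inner input = (K'⊕ipad) ∥ m → 128 + 73 = 201 bytes.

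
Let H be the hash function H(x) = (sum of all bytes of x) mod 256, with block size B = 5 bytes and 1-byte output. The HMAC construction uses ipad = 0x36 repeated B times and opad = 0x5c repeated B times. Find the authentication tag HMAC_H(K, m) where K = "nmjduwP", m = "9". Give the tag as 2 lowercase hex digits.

Key "nmjduwP" = 6e 6d 6a 64 75 77 50 is 7 bytes > B = 5, so hash it first: H(key) = e5, then zero-pad to 5 bytes: K' = e5 00 00 00 00.
K' ⊕ ipad = d3 36 36 36 36.  K' ⊕ opad = b9 5c 5c 5c 5c.
Inner input = (K'⊕ipad) ∥ m = d3 36 36 36 36 ∥ 39.
Inner hash: sum = 211+54+54+54+54+57 = 484; mod 256 = 228 → e4.
Outer input = (K'⊕opad) ∥ inner = b9 5c 5c 5c 5c ∥ e4.
Outer hash (tag): sum = 185+92+92+92+92+228 = 781; mod 256 = 13 → 0d.

0d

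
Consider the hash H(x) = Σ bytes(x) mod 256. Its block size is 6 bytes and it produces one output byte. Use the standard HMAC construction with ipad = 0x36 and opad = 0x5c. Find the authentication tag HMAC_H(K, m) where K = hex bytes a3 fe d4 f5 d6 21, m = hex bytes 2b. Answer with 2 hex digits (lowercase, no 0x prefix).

fd

Key hex bytes a3 fe d4 f5 d6 21 is exactly B = 6 bytes: K' = a3 fe d4 f5 d6 21.
K' ⊕ ipad = 95 c8 e2 c3 e0 17.  K' ⊕ opad = ff a2 88 a9 8a 7d.
Inner input = (K'⊕ipad) ∥ m = 95 c8 e2 c3 e0 17 ∥ 2b.
Inner hash: sum = 149+200+226+195+224+23+43 = 1060; mod 256 = 36 → 24.
Outer input = (K'⊕opad) ∥ inner = ff a2 88 a9 8a 7d ∥ 24.
Outer hash (tag): sum = 255+162+136+169+138+125+36 = 1021; mod 256 = 253 → fd.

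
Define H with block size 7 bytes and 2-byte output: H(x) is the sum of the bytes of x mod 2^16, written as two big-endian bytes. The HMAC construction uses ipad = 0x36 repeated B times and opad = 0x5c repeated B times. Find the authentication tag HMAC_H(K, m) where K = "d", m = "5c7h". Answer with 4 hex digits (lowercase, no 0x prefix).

032f

Key "d" = 64 is 1 byte ≤ B = 7; zero-pad to 7 bytes: K' = 64 00 00 00 00 00 00.
K' ⊕ ipad = 52 36 36 36 36 36 36.  K' ⊕ opad = 38 5c 5c 5c 5c 5c 5c.
Inner input = (K'⊕ipad) ∥ m = 52 36 36 36 36 36 36 ∥ 35 63 37 68.
Inner hash: sum = 82+54+54+54+54+54+54+53+99+55+104 = 717 → 02 cd.
Outer input = (K'⊕opad) ∥ inner = 38 5c 5c 5c 5c 5c 5c ∥ 02 cd.
Outer hash (tag): sum = 56+92+92+92+92+92+92+2+205 = 815 → 03 2f.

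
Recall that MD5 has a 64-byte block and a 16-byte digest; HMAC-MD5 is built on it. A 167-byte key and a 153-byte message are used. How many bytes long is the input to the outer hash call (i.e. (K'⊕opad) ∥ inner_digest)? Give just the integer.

Key is 167 > 64 bytes, so it is hashed to 16 bytes then zero-padded to 64: |K'| = 64.
Outer input = (K'⊕opad) ∥ H(inner) → 64 + 16 = 80 bytes.

80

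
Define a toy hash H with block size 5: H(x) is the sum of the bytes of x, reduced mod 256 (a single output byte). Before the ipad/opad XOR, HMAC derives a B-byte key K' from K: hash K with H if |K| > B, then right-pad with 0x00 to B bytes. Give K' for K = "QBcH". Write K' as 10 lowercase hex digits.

5142634800

Key "QBcH" = 51 42 63 48 is 4 bytes ≤ B = 5; zero-pad to 5 bytes: K' = 51 42 63 48 00.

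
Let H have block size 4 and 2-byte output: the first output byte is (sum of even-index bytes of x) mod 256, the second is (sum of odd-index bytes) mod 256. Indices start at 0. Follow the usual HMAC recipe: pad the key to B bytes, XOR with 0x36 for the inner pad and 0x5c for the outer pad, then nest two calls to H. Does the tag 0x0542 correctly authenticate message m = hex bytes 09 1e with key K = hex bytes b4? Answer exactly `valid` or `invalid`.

valid

Key hex bytes b4 is 1 byte ≤ B = 4; zero-pad to 4 bytes: K' = b4 00 00 00.
K' ⊕ ipad = 82 36 36 36; K' ⊕ opad = e8 5c 5c 5c.
Inner hash: even-index sum = 193 mod 256 = 193; odd-index sum = 138 mod 256 = 138 → c1 8a.
Outer hash (recomputed tag): even-index sum = 517 mod 256 = 5; odd-index sum = 322 mod 256 = 66 → 05 42.
Recomputed tag = 0542; claimed = 0542 → match.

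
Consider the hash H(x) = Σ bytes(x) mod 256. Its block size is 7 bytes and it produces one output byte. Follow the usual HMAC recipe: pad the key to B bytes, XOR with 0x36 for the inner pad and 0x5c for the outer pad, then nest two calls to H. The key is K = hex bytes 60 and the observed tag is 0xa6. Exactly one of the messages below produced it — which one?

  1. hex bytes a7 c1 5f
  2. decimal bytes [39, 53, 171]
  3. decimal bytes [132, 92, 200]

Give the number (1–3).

Key hex bytes 60 is 1 byte ≤ B = 7; zero-pad to 7 bytes: K' = 60 00 00 00 00 00 00.
K' ⊕ ipad = 56 36 36 36 36 36 36; K' ⊕ opad = 3c 5c 5c 5c 5c 5c 5c.
m1: inner = H(56 36 36 36 36 36 36 a7 c1 5f) = 61; tag = H(3c 5c 5c 5c 5c 5c 5c 61) = c5
m2: inner = H(56 36 36 36 36 36 36 27 35 ab) = a1; tag = H(3c 5c 5c 5c 5c 5c 5c a1) = 05
m3: inner = H(56 36 36 36 36 36 36 84 5c c8) = 42; tag = H(3c 5c 5c 5c 5c 5c 5c 42) = a6 ← matches

3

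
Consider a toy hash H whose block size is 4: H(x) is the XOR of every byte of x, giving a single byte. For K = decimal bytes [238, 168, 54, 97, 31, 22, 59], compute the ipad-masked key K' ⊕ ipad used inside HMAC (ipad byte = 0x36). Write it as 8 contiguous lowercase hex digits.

Key decimal bytes [238, 168, 54, 97, 31, 22, 59] = ee a8 36 61 1f 16 3b is 7 bytes > B = 4, so hash it first: H(key) = 23, then zero-pad to 4 bytes: K' = 23 00 00 00.
XOR each byte with 0x36: 23⊕36=15, 00⊕36=36, 00⊕36=36, 00⊕36=36.

15363636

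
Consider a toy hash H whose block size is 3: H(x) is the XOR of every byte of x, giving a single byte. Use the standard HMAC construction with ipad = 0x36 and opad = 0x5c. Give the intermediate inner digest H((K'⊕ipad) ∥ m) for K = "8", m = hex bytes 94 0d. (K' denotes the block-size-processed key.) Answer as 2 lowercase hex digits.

Key "8" = 38 is 1 byte ≤ B = 3; zero-pad to 3 bytes: K' = 38 00 00.
K' ⊕ ipad = 0e 36 36.
Inner input = 0e 36 36 ∥ 94 0d.
Inner hash: XOR 0e⊕36⊕36⊕94⊕0d = 97.

97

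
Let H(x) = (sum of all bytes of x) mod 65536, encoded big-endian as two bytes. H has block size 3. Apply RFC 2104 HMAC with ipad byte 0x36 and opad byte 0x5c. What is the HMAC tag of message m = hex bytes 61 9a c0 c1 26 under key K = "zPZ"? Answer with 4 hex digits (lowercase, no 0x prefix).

Key "zPZ" = 7a 50 5a is exactly B = 3 bytes: K' = 7a 50 5a.
K' ⊕ ipad = 4c 66 6c.  K' ⊕ opad = 26 0c 06.
Inner input = (K'⊕ipad) ∥ m = 4c 66 6c ∥ 61 9a c0 c1 26.
Inner hash: sum = 76+102+108+97+154+192+193+38 = 960 → 03 c0.
Outer input = (K'⊕opad) ∥ inner = 26 0c 06 ∥ 03 c0.
Outer hash (tag): sum = 38+12+6+3+192 = 251 → 00 fb.

00fb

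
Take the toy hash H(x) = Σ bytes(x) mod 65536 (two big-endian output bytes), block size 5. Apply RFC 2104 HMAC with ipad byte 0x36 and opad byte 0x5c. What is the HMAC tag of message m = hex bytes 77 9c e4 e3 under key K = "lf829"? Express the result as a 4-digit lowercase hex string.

0249

Key "lf829" = 6c 66 38 32 39 is exactly B = 5 bytes: K' = 6c 66 38 32 39.
K' ⊕ ipad = 5a 50 0e 04 0f.  K' ⊕ opad = 30 3a 64 6e 65.
Inner input = (K'⊕ipad) ∥ m = 5a 50 0e 04 0f ∥ 77 9c e4 e3.
Inner hash: sum = 90+80+14+4+15+119+156+228+227 = 933 → 03 a5.
Outer input = (K'⊕opad) ∥ inner = 30 3a 64 6e 65 ∥ 03 a5.
Outer hash (tag): sum = 48+58+100+110+101+3+165 = 585 → 02 49.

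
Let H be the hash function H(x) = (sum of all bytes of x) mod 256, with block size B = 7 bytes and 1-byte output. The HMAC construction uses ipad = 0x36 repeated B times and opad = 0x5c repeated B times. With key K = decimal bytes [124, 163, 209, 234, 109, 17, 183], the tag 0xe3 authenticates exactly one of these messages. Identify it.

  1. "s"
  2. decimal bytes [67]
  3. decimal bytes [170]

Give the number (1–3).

1

Key decimal bytes [124, 163, 209, 234, 109, 17, 183] = 7c a3 d1 ea 6d 11 b7 is exactly B = 7 bytes: K' = 7c a3 d1 ea 6d 11 b7.
K' ⊕ ipad = 4a 95 e7 dc 5b 27 81; K' ⊕ opad = 20 ff 8d b6 31 4d eb.
m1: inner = H(4a 95 e7 dc 5b 27 81 73) = 18; tag = H(20 ff 8d b6 31 4d eb 18) = e3 ← matches
m2: inner = H(4a 95 e7 dc 5b 27 81 43) = e8; tag = H(20 ff 8d b6 31 4d eb e8) = b3
m3: inner = H(4a 95 e7 dc 5b 27 81 aa) = 4f; tag = H(20 ff 8d b6 31 4d eb 4f) = 1a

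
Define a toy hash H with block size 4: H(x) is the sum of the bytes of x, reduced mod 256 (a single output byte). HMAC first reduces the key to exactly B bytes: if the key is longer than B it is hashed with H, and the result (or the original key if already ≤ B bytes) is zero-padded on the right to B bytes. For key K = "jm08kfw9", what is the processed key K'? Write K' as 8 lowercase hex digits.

c0000000

|K| = 8 > B = 4, so first hash the key.
H(K): sum = 106+109+48+56+107+102+119+57 = 704; mod 256 = 192 → c0.
Zero-pad H(K) = c0 to 4 bytes: K' = c0 00 00 00.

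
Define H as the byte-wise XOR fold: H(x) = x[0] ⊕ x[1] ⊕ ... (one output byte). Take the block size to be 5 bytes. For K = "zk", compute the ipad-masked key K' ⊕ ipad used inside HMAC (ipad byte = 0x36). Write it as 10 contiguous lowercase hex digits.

Key "zk" = 7a 6b is 2 bytes ≤ B = 5; zero-pad to 5 bytes: K' = 7a 6b 00 00 00.
XOR each byte with 0x36: 7a⊕36=4c, 6b⊕36=5d, 00⊕36=36, 00⊕36=36, 00⊕36=36.

4c5d363636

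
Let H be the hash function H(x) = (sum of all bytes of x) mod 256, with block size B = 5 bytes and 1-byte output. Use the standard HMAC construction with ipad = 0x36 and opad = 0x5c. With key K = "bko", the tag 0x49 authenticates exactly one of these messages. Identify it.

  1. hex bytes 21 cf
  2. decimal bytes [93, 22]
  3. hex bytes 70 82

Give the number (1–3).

Key "bko" = 62 6b 6f is 3 bytes ≤ B = 5; zero-pad to 5 bytes: K' = 62 6b 6f 00 00.
K' ⊕ ipad = 54 5d 59 36 36; K' ⊕ opad = 3e 37 33 5c 5c.
m1: inner = H(54 5d 59 36 36 21 cf) = 66; tag = H(3e 37 33 5c 5c 66) = c6
m2: inner = H(54 5d 59 36 36 5d 16) = e9; tag = H(3e 37 33 5c 5c e9) = 49 ← matches
m3: inner = H(54 5d 59 36 36 70 82) = 68; tag = H(3e 37 33 5c 5c 68) = c8

2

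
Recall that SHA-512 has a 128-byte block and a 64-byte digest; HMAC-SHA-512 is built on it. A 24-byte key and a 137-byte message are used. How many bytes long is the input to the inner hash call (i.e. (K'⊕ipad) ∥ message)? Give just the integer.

265

Key is 24 ≤ 128 bytes, zero-padded: |K'| = 128.
Inner input = (K'⊕ipad) ∥ m → 128 + 137 = 265 bytes.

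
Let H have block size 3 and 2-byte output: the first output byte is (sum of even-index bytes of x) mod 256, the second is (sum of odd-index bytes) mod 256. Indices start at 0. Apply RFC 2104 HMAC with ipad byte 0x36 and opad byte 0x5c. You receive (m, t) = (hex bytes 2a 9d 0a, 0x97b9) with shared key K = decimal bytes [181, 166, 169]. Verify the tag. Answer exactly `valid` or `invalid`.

invalid

Key decimal bytes [181, 166, 169] = b5 a6 a9 is exactly B = 3 bytes: K' = b5 a6 a9.
K' ⊕ ipad = 83 90 9f; K' ⊕ opad = e9 fa f5.
Inner hash: even-index sum = 447 mod 256 = 191; odd-index sum = 196 mod 256 = 196 → bf c4.
Outer hash (recomputed tag): even-index sum = 674 mod 256 = 162; odd-index sum = 441 mod 256 = 185 → a2 b9.
Recomputed tag = a2b9; claimed = 97b9 → mismatch.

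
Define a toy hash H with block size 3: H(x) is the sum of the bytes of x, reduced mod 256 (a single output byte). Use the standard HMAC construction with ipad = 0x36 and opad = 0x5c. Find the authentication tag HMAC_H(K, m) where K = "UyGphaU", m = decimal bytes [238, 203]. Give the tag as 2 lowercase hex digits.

Key "UyGphaU" = 55 79 47 70 68 61 55 is 7 bytes > B = 3, so hash it first: H(key) = a3, then zero-pad to 3 bytes: K' = a3 00 00.
K' ⊕ ipad = 95 36 36.  K' ⊕ opad = ff 5c 5c.
Inner input = (K'⊕ipad) ∥ m = 95 36 36 ∥ ee cb.
Inner hash: sum = 149+54+54+238+203 = 698; mod 256 = 186 → ba.
Outer input = (K'⊕opad) ∥ inner = ff 5c 5c ∥ ba.
Outer hash (tag): sum = 255+92+92+186 = 625; mod 256 = 113 → 71.

71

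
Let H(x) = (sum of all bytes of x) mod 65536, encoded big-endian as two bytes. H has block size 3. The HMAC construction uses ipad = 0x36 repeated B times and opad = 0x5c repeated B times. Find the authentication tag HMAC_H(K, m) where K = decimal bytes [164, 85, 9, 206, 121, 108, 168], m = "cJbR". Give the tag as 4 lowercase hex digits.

00f5

Key decimal bytes [164, 85, 9, 206, 121, 108, 168] = a4 55 09 ce 79 6c a8 is 7 bytes > B = 3, so hash it first: H(key) = 03 5d, then zero-pad to 3 bytes: K' = 03 5d 00.
K' ⊕ ipad = 35 6b 36.  K' ⊕ opad = 5f 01 5c.
Inner input = (K'⊕ipad) ∥ m = 35 6b 36 ∥ 63 4a 62 52.
Inner hash: sum = 53+107+54+99+74+98+82 = 567 → 02 37.
Outer input = (K'⊕opad) ∥ inner = 5f 01 5c ∥ 02 37.
Outer hash (tag): sum = 95+1+92+2+55 = 245 → 00 f5.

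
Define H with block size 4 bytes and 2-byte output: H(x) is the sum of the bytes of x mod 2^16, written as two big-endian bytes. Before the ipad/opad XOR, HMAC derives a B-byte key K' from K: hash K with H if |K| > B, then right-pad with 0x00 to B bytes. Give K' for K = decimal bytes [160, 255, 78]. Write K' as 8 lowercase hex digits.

a0ff4e00

Key decimal bytes [160, 255, 78] = a0 ff 4e is 3 bytes ≤ B = 4; zero-pad to 4 bytes: K' = a0 ff 4e 00.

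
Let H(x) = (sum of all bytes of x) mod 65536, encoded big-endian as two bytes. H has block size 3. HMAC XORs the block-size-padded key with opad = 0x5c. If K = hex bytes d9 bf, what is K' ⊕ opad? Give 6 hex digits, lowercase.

85e35c

Key hex bytes d9 bf is 2 bytes ≤ B = 3; zero-pad to 3 bytes: K' = d9 bf 00.
XOR each byte with 0x5c: d9⊕5c=85, bf⊕5c=e3, 00⊕5c=5c.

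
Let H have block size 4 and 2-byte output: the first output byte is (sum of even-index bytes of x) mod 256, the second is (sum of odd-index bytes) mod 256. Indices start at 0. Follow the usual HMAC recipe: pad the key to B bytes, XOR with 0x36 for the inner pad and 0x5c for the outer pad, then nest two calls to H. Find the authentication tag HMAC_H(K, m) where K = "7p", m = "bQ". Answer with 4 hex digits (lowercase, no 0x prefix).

6055

Key "7p" = 37 70 is 2 bytes ≤ B = 4; zero-pad to 4 bytes: K' = 37 70 00 00.
K' ⊕ ipad = 01 46 36 36.  K' ⊕ opad = 6b 2c 5c 5c.
Inner input = (K'⊕ipad) ∥ m = 01 46 36 36 ∥ 62 51.
Inner hash: even-index sum = 153 mod 256 = 153; odd-index sum = 205 mod 256 = 205 → 99 cd.
Outer input = (K'⊕opad) ∥ inner = 6b 2c 5c 5c ∥ 99 cd.
Outer hash (tag): even-index sum = 352 mod 256 = 96; odd-index sum = 341 mod 256 = 85 → 60 55.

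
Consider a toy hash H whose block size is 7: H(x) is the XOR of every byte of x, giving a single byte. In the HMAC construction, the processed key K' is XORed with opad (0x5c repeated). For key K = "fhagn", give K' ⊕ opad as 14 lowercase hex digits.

3a343d3b325c5c

Key "fhagn" = 66 68 61 67 6e is 5 bytes ≤ B = 7; zero-pad to 7 bytes: K' = 66 68 61 67 6e 00 00.
XOR each byte with 0x5c: 66⊕5c=3a, 68⊕5c=34, 61⊕5c=3d, 67⊕5c=3b, 6e⊕5c=32, 00⊕5c=5c, 00⊕5c=5c.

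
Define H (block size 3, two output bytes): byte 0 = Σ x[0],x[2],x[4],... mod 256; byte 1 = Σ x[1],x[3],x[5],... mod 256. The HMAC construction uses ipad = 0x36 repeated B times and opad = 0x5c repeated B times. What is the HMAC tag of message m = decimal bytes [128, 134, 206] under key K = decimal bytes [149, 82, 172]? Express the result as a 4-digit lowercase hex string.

Key decimal bytes [149, 82, 172] = 95 52 ac is exactly B = 3 bytes: K' = 95 52 ac.
K' ⊕ ipad = a3 64 9a.  K' ⊕ opad = c9 0e f0.
Inner input = (K'⊕ipad) ∥ m = a3 64 9a ∥ 80 86 ce.
Inner hash: even-index sum = 451 mod 256 = 195; odd-index sum = 434 mod 256 = 178 → c3 b2.
Outer input = (K'⊕opad) ∥ inner = c9 0e f0 ∥ c3 b2.
Outer hash (tag): even-index sum = 619 mod 256 = 107; odd-index sum = 209 mod 256 = 209 → 6b d1.

6bd1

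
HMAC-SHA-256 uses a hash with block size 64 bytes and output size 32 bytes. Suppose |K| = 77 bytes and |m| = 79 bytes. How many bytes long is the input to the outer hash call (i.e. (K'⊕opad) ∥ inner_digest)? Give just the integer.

Key is 77 > 64 bytes, so it is hashed to 32 bytes then zero-padded to 64: |K'| = 64.
Outer input = (K'⊕opad) ∥ H(inner) → 64 + 32 = 96 bytes.

96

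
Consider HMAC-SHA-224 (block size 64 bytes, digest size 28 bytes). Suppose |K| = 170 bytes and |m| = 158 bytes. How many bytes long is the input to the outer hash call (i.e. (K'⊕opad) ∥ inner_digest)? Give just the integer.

92

Key is 170 > 64 bytes, so it is hashed to 28 bytes then zero-padded to 64: |K'| = 64.
Outer input = (K'⊕opad) ∥ H(inner) → 64 + 28 = 92 bytes.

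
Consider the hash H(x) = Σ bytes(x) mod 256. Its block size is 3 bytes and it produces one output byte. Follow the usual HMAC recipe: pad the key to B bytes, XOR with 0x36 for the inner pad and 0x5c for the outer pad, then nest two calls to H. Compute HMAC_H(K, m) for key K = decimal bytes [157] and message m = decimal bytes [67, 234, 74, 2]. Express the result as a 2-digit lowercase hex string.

09

Key decimal bytes [157] = 9d is 1 byte ≤ B = 3; zero-pad to 3 bytes: K' = 9d 00 00.
K' ⊕ ipad = ab 36 36.  K' ⊕ opad = c1 5c 5c.
Inner input = (K'⊕ipad) ∥ m = ab 36 36 ∥ 43 ea 4a 02.
Inner hash: sum = 171+54+54+67+234+74+2 = 656; mod 256 = 144 → 90.
Outer input = (K'⊕opad) ∥ inner = c1 5c 5c ∥ 90.
Outer hash (tag): sum = 193+92+92+144 = 521; mod 256 = 9 → 09.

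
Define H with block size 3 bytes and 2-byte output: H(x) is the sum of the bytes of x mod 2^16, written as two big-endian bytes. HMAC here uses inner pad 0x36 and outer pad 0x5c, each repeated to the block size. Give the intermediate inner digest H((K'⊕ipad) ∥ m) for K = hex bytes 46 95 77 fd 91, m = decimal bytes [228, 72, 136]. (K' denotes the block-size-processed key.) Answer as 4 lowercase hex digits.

02f4

Key hex bytes 46 95 77 fd 91 is 5 bytes > B = 3, so hash it first: H(key) = 02 e0, then zero-pad to 3 bytes: K' = 02 e0 00.
K' ⊕ ipad = 34 d6 36.
Inner input = 34 d6 36 ∥ e4 48 88.
Inner hash: sum = 52+214+54+228+72+136 = 756 → 02 f4.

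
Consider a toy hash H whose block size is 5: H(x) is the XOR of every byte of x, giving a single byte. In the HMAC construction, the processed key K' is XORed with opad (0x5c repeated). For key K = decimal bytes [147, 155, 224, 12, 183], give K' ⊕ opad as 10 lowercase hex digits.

Key decimal bytes [147, 155, 224, 12, 183] = 93 9b e0 0c b7 is exactly B = 5 bytes: K' = 93 9b e0 0c b7.
XOR each byte with 0x5c: 93⊕5c=cf, 9b⊕5c=c7, e0⊕5c=bc, 0c⊕5c=50, b7⊕5c=eb.

cfc7bc50eb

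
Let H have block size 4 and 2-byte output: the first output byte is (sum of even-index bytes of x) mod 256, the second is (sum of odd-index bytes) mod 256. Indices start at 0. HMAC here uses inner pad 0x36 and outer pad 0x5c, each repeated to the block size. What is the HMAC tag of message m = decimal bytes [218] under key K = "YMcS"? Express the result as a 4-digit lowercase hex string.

e200

Key "YMcS" = 59 4d 63 53 is exactly B = 4 bytes: K' = 59 4d 63 53.
K' ⊕ ipad = 6f 7b 55 65.  K' ⊕ opad = 05 11 3f 0f.
Inner input = (K'⊕ipad) ∥ m = 6f 7b 55 65 ∥ da.
Inner hash: even-index sum = 414 mod 256 = 158; odd-index sum = 224 mod 256 = 224 → 9e e0.
Outer input = (K'⊕opad) ∥ inner = 05 11 3f 0f ∥ 9e e0.
Outer hash (tag): even-index sum = 226 mod 256 = 226; odd-index sum = 256 mod 256 = 0 → e2 00.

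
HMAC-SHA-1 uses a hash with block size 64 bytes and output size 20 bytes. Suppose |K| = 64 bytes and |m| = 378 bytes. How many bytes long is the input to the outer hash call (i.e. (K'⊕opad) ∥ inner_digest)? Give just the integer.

84

Key is 64 ≤ 64 bytes, zero-padded: |K'| = 64.
Outer input = (K'⊕opad) ∥ H(inner) → 64 + 20 = 84 bytes.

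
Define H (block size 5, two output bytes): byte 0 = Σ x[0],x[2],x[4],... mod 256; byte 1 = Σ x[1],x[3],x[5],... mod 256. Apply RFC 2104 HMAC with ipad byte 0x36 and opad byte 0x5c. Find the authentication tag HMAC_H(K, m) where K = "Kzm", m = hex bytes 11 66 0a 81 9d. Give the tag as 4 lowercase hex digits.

Key "Kzm" = 4b 7a 6d is 3 bytes ≤ B = 5; zero-pad to 5 bytes: K' = 4b 7a 6d 00 00.
K' ⊕ ipad = 7d 4c 5b 36 36.  K' ⊕ opad = 17 26 31 5c 5c.
Inner input = (K'⊕ipad) ∥ m = 7d 4c 5b 36 36 ∥ 11 66 0a 81 9d.
Inner hash: even-index sum = 501 mod 256 = 245; odd-index sum = 314 mod 256 = 58 → f5 3a.
Outer input = (K'⊕opad) ∥ inner = 17 26 31 5c 5c ∥ f5 3a.
Outer hash (tag): even-index sum = 222 mod 256 = 222; odd-index sum = 375 mod 256 = 119 → de 77.

de77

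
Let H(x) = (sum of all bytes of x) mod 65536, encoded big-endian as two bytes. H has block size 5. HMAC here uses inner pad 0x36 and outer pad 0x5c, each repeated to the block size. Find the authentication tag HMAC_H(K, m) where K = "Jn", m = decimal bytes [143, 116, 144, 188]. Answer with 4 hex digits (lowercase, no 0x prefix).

Key "Jn" = 4a 6e is 2 bytes ≤ B = 5; zero-pad to 5 bytes: K' = 4a 6e 00 00 00.
K' ⊕ ipad = 7c 58 36 36 36.  K' ⊕ opad = 16 32 5c 5c 5c.
Inner input = (K'⊕ipad) ∥ m = 7c 58 36 36 36 ∥ 8f 74 90 bc.
Inner hash: sum = 124+88+54+54+54+143+116+144+188 = 965 → 03 c5.
Outer input = (K'⊕opad) ∥ inner = 16 32 5c 5c 5c ∥ 03 c5.
Outer hash (tag): sum = 22+50+92+92+92+3+197 = 548 → 02 24.

0224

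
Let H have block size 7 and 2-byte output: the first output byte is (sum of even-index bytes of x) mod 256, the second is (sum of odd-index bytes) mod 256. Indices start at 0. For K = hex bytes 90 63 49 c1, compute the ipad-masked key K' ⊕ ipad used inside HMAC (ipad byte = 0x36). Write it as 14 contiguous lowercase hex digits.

Key hex bytes 90 63 49 c1 is 4 bytes ≤ B = 7; zero-pad to 7 bytes: K' = 90 63 49 c1 00 00 00.
XOR each byte with 0x36: 90⊕36=a6, 63⊕36=55, 49⊕36=7f, c1⊕36=f7, 00⊕36=36, 00⊕36=36, 00⊕36=36.

a6557ff7363636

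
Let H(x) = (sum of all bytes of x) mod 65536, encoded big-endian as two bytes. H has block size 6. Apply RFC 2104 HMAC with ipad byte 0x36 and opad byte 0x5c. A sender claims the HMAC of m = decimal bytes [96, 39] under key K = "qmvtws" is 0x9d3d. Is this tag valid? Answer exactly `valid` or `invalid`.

invalid

Key "qmvtws" = 71 6d 76 74 77 73 is exactly B = 6 bytes: K' = 71 6d 76 74 77 73.
K' ⊕ ipad = 47 5b 40 42 41 45; K' ⊕ opad = 2d 31 2a 28 2b 2f.
Inner hash: sum = 71+91+64+66+65+69+96+39 = 561 → 02 31.
Outer hash (recomputed tag): sum = 45+49+42+40+43+47+2+49 = 317 → 01 3d.
Recomputed tag = 013d; claimed = 9d3d → mismatch.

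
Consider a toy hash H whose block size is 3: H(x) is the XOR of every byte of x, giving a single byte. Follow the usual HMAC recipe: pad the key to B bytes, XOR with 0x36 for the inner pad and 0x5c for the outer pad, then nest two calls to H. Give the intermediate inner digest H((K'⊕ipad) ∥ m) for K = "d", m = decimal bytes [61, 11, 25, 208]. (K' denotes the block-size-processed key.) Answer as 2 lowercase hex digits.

Key "d" = 64 is 1 byte ≤ B = 3; zero-pad to 3 bytes: K' = 64 00 00.
K' ⊕ ipad = 52 36 36.
Inner input = 52 36 36 ∥ 3d 0b 19 d0.
Inner hash: XOR 52⊕36⊕36⊕3d⊕0b⊕19⊕d0 = ad.

ad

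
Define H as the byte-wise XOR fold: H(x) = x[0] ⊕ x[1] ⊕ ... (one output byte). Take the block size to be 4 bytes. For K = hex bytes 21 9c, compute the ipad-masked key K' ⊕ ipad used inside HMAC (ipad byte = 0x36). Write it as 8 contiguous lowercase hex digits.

Key hex bytes 21 9c is 2 bytes ≤ B = 4; zero-pad to 4 bytes: K' = 21 9c 00 00.
XOR each byte with 0x36: 21⊕36=17, 9c⊕36=aa, 00⊕36=36, 00⊕36=36.

17aa3636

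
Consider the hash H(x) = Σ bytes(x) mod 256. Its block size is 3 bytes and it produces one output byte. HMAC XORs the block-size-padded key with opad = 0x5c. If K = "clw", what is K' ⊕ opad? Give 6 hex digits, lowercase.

Key "clw" = 63 6c 77 is exactly B = 3 bytes: K' = 63 6c 77.
XOR each byte with 0x5c: 63⊕5c=3f, 6c⊕5c=30, 77⊕5c=2b.

3f302b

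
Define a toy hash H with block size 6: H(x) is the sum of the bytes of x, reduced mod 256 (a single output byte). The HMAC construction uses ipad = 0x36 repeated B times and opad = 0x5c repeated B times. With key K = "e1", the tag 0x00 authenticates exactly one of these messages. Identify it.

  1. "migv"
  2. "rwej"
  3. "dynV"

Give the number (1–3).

2

Key "e1" = 65 31 is 2 bytes ≤ B = 6; zero-pad to 6 bytes: K' = 65 31 00 00 00 00.
K' ⊕ ipad = 53 07 36 36 36 36; K' ⊕ opad = 39 6d 5c 5c 5c 5c.
m1: inner = H(53 07 36 36 36 36 6d 69 67 76) = e5; tag = H(39 6d 5c 5c 5c 5c e5) = fb
m2: inner = H(53 07 36 36 36 36 72 77 65 6a) = ea; tag = H(39 6d 5c 5c 5c 5c ea) = 00 ← matches
m3: inner = H(53 07 36 36 36 36 64 79 6e 56) = d3; tag = H(39 6d 5c 5c 5c 5c d3) = e9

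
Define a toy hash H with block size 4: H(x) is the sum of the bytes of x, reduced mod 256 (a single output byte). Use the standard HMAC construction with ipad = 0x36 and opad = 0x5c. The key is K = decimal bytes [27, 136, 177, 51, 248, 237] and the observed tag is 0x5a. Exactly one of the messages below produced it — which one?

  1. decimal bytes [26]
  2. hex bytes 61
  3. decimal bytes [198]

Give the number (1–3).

1

Key decimal bytes [27, 136, 177, 51, 248, 237] = 1b 88 b1 33 f8 ed is 6 bytes > B = 4, so hash it first: H(key) = 6c, then zero-pad to 4 bytes: K' = 6c 00 00 00.
K' ⊕ ipad = 5a 36 36 36; K' ⊕ opad = 30 5c 5c 5c.
m1: inner = H(5a 36 36 36 1a) = 16; tag = H(30 5c 5c 5c 16) = 5a ← matches
m2: inner = H(5a 36 36 36 61) = 5d; tag = H(30 5c 5c 5c 5d) = a1
m3: inner = H(5a 36 36 36 c6) = c2; tag = H(30 5c 5c 5c c2) = 06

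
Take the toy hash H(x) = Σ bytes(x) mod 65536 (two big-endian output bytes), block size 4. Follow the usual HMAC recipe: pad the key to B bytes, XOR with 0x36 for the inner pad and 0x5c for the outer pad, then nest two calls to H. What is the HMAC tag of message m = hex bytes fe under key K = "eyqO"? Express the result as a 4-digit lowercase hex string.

0100

Key "eyqO" = 65 79 71 4f is exactly B = 4 bytes: K' = 65 79 71 4f.
K' ⊕ ipad = 53 4f 47 79.  K' ⊕ opad = 39 25 2d 13.
Inner input = (K'⊕ipad) ∥ m = 53 4f 47 79 ∥ fe.
Inner hash: sum = 83+79+71+121+254 = 608 → 02 60.
Outer input = (K'⊕opad) ∥ inner = 39 25 2d 13 ∥ 02 60.
Outer hash (tag): sum = 57+37+45+19+2+96 = 256 → 01 00.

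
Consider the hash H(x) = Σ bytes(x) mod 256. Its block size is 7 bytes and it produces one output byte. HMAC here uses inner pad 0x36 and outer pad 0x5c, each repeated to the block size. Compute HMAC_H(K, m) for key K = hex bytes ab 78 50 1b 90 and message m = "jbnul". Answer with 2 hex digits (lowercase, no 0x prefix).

9d

Key hex bytes ab 78 50 1b 90 is 5 bytes ≤ B = 7; zero-pad to 7 bytes: K' = ab 78 50 1b 90 00 00.
K' ⊕ ipad = 9d 4e 66 2d a6 36 36.  K' ⊕ opad = f7 24 0c 47 cc 5c 5c.
Inner input = (K'⊕ipad) ∥ m = 9d 4e 66 2d a6 36 36 ∥ 6a 62 6e 75 6c.
Inner hash: sum = 157+78+102+45+166+54+54+106+98+110+117+108 = 1195; mod 256 = 171 → ab.
Outer input = (K'⊕opad) ∥ inner = f7 24 0c 47 cc 5c 5c ∥ ab.
Outer hash (tag): sum = 247+36+12+71+204+92+92+171 = 925; mod 256 = 157 → 9d.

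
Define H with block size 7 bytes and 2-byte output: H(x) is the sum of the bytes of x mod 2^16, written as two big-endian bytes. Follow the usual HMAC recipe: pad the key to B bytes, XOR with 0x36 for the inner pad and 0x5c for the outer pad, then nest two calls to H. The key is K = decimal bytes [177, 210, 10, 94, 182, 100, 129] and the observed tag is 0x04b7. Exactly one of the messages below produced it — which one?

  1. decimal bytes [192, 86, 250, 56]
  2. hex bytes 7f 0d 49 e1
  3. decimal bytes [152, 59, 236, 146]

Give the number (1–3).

1

Key decimal bytes [177, 210, 10, 94, 182, 100, 129] = b1 d2 0a 5e b6 64 81 is exactly B = 7 bytes: K' = b1 d2 0a 5e b6 64 81.
K' ⊕ ipad = 87 e4 3c 68 80 52 b7; K' ⊕ opad = ed 8e 56 02 ea 38 dd.
m1: inner = H(87 e4 3c 68 80 52 b7 c0 56 fa 38) = 05 e0; tag = H(ed 8e 56 02 ea 38 dd 05 e0) = 04b7 ← matches
m2: inner = H(87 e4 3c 68 80 52 b7 7f 0d 49 e1) = 05 4e; tag = H(ed 8e 56 02 ea 38 dd 05 4e) = 0425
m3: inner = H(87 e4 3c 68 80 52 b7 98 3b ec 92) = 05 e9; tag = H(ed 8e 56 02 ea 38 dd 05 e9) = 04c0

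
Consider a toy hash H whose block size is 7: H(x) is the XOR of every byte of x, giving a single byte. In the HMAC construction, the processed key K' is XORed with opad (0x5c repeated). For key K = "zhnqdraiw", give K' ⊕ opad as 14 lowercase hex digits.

385c5c5c5c5c5c

Key "zhnqdraiw" = 7a 68 6e 71 64 72 61 69 77 is 9 bytes > B = 7, so hash it first: H(key) = 64, then zero-pad to 7 bytes: K' = 64 00 00 00 00 00 00.
XOR each byte with 0x5c: 64⊕5c=38, 00⊕5c=5c, 00⊕5c=5c, 00⊕5c=5c, 00⊕5c=5c, 00⊕5c=5c, 00⊕5c=5c.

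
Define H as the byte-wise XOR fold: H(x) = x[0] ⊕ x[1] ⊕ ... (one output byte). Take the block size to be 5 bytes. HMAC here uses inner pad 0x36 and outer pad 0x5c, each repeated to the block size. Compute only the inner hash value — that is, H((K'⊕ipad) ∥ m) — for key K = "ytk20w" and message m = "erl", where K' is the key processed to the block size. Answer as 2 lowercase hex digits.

Key "ytk20w" = 79 74 6b 32 30 77 is 6 bytes > B = 5, so hash it first: H(key) = 13, then zero-pad to 5 bytes: K' = 13 00 00 00 00.
K' ⊕ ipad = 25 36 36 36 36.
Inner input = 25 36 36 36 36 ∥ 65 72 6c.
Inner hash: XOR 25⊕36⊕36⊕36⊕36⊕65⊕72⊕6c = 5e.

5e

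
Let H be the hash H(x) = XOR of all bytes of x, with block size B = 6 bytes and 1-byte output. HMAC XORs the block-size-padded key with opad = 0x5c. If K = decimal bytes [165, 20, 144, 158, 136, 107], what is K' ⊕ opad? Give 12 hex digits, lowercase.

Key decimal bytes [165, 20, 144, 158, 136, 107] = a5 14 90 9e 88 6b is exactly B = 6 bytes: K' = a5 14 90 9e 88 6b.
XOR each byte with 0x5c: a5⊕5c=f9, 14⊕5c=48, 90⊕5c=cc, 9e⊕5c=c2, 88⊕5c=d4, 6b⊕5c=37.

f948ccc2d437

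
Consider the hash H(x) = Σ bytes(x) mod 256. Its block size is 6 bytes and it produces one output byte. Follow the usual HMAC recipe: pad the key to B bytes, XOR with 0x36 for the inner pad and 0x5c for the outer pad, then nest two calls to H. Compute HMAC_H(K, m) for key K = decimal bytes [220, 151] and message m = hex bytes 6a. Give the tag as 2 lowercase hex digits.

Key decimal bytes [220, 151] = dc 97 is 2 bytes ≤ B = 6; zero-pad to 6 bytes: K' = dc 97 00 00 00 00.
K' ⊕ ipad = ea a1 36 36 36 36.  K' ⊕ opad = 80 cb 5c 5c 5c 5c.
Inner input = (K'⊕ipad) ∥ m = ea a1 36 36 36 36 ∥ 6a.
Inner hash: sum = 234+161+54+54+54+54+106 = 717; mod 256 = 205 → cd.
Outer input = (K'⊕opad) ∥ inner = 80 cb 5c 5c 5c 5c ∥ cd.
Outer hash (tag): sum = 128+203+92+92+92+92+205 = 904; mod 256 = 136 → 88.

88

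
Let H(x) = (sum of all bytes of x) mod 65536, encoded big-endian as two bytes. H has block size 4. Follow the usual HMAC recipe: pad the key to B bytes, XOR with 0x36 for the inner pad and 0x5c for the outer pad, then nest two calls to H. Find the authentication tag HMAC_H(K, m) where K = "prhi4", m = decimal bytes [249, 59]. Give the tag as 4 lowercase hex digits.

027a

Key "prhi4" = 70 72 68 69 34 is 5 bytes > B = 4, so hash it first: H(key) = 01 e7, then zero-pad to 4 bytes: K' = 01 e7 00 00.
K' ⊕ ipad = 37 d1 36 36.  K' ⊕ opad = 5d bb 5c 5c.
Inner input = (K'⊕ipad) ∥ m = 37 d1 36 36 ∥ f9 3b.
Inner hash: sum = 55+209+54+54+249+59 = 680 → 02 a8.
Outer input = (K'⊕opad) ∥ inner = 5d bb 5c 5c ∥ 02 a8.
Outer hash (tag): sum = 93+187+92+92+2+168 = 634 → 02 7a.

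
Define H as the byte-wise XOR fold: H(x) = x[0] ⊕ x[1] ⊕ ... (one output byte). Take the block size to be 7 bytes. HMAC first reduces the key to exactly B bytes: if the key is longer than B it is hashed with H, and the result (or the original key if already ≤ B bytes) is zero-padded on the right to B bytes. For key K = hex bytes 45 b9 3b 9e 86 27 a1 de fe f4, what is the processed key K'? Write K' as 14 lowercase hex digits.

|K| = 10 > B = 7, so first hash the key.
H(K): XOR 45⊕b9⊕3b⊕9e⊕86⊕27⊕a1⊕de⊕fe⊕f4 = 8d.
Zero-pad H(K) = 8d to 7 bytes: K' = 8d 00 00 00 00 00 00.

8d000000000000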